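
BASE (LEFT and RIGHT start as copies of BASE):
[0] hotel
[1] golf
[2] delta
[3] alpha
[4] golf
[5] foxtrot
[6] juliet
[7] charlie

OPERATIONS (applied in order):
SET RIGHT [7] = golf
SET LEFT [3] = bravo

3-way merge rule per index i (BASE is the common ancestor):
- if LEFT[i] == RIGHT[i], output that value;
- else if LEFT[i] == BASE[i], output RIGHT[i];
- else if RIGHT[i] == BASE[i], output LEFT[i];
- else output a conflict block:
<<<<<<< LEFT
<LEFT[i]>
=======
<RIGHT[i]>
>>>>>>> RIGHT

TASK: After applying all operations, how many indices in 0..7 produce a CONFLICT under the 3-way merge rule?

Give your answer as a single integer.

Final LEFT:  [hotel, golf, delta, bravo, golf, foxtrot, juliet, charlie]
Final RIGHT: [hotel, golf, delta, alpha, golf, foxtrot, juliet, golf]
i=0: L=hotel R=hotel -> agree -> hotel
i=1: L=golf R=golf -> agree -> golf
i=2: L=delta R=delta -> agree -> delta
i=3: L=bravo, R=alpha=BASE -> take LEFT -> bravo
i=4: L=golf R=golf -> agree -> golf
i=5: L=foxtrot R=foxtrot -> agree -> foxtrot
i=6: L=juliet R=juliet -> agree -> juliet
i=7: L=charlie=BASE, R=golf -> take RIGHT -> golf
Conflict count: 0

Answer: 0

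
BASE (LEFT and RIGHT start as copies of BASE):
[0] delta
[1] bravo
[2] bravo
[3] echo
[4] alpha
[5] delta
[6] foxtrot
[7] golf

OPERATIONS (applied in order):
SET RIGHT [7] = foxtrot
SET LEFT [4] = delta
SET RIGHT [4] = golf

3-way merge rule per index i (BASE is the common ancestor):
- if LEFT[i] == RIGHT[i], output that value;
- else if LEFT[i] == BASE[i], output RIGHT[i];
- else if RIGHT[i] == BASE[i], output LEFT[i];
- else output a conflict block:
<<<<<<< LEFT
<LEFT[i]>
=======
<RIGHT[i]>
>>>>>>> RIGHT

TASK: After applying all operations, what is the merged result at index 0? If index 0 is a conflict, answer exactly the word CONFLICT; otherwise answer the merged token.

Final LEFT:  [delta, bravo, bravo, echo, delta, delta, foxtrot, golf]
Final RIGHT: [delta, bravo, bravo, echo, golf, delta, foxtrot, foxtrot]
i=0: L=delta R=delta -> agree -> delta
i=1: L=bravo R=bravo -> agree -> bravo
i=2: L=bravo R=bravo -> agree -> bravo
i=3: L=echo R=echo -> agree -> echo
i=4: BASE=alpha L=delta R=golf all differ -> CONFLICT
i=5: L=delta R=delta -> agree -> delta
i=6: L=foxtrot R=foxtrot -> agree -> foxtrot
i=7: L=golf=BASE, R=foxtrot -> take RIGHT -> foxtrot
Index 0 -> delta

Answer: delta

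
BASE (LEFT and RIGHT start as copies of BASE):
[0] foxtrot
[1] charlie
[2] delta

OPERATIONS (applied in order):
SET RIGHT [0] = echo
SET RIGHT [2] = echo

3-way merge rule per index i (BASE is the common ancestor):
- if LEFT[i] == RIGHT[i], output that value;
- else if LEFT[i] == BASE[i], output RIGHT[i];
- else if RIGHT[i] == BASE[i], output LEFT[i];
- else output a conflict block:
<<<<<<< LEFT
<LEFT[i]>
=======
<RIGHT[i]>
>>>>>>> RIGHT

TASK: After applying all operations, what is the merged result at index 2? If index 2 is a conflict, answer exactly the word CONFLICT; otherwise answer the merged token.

Answer: echo

Derivation:
Final LEFT:  [foxtrot, charlie, delta]
Final RIGHT: [echo, charlie, echo]
i=0: L=foxtrot=BASE, R=echo -> take RIGHT -> echo
i=1: L=charlie R=charlie -> agree -> charlie
i=2: L=delta=BASE, R=echo -> take RIGHT -> echo
Index 2 -> echo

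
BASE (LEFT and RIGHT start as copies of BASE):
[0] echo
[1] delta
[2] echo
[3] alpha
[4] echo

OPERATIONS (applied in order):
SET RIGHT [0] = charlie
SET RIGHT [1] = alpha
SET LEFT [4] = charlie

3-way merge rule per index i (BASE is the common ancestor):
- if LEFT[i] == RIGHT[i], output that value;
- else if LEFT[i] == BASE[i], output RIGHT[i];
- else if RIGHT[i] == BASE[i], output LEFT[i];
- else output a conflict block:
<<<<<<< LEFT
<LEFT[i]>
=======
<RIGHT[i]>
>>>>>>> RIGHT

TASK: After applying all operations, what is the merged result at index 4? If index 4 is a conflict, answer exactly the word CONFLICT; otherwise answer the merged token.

Answer: charlie

Derivation:
Final LEFT:  [echo, delta, echo, alpha, charlie]
Final RIGHT: [charlie, alpha, echo, alpha, echo]
i=0: L=echo=BASE, R=charlie -> take RIGHT -> charlie
i=1: L=delta=BASE, R=alpha -> take RIGHT -> alpha
i=2: L=echo R=echo -> agree -> echo
i=3: L=alpha R=alpha -> agree -> alpha
i=4: L=charlie, R=echo=BASE -> take LEFT -> charlie
Index 4 -> charlie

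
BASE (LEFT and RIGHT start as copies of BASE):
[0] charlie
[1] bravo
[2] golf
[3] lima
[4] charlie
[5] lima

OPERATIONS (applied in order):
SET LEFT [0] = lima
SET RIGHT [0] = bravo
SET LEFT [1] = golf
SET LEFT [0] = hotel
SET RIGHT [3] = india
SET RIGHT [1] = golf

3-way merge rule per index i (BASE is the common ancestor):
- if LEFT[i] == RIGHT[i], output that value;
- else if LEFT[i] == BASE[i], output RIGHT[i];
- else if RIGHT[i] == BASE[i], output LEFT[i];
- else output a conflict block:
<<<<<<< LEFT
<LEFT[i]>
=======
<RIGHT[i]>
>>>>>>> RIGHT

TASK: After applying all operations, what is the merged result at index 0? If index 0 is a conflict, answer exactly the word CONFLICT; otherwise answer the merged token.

Answer: CONFLICT

Derivation:
Final LEFT:  [hotel, golf, golf, lima, charlie, lima]
Final RIGHT: [bravo, golf, golf, india, charlie, lima]
i=0: BASE=charlie L=hotel R=bravo all differ -> CONFLICT
i=1: L=golf R=golf -> agree -> golf
i=2: L=golf R=golf -> agree -> golf
i=3: L=lima=BASE, R=india -> take RIGHT -> india
i=4: L=charlie R=charlie -> agree -> charlie
i=5: L=lima R=lima -> agree -> lima
Index 0 -> CONFLICT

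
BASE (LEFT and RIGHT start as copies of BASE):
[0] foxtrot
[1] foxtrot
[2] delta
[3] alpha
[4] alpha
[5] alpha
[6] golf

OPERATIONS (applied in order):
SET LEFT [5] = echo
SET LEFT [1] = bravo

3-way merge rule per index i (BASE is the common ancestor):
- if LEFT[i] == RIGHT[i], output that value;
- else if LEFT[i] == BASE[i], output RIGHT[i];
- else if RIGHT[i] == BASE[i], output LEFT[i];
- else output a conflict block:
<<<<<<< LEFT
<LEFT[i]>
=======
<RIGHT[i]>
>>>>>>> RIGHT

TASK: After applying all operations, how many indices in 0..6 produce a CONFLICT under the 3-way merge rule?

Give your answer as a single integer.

Answer: 0

Derivation:
Final LEFT:  [foxtrot, bravo, delta, alpha, alpha, echo, golf]
Final RIGHT: [foxtrot, foxtrot, delta, alpha, alpha, alpha, golf]
i=0: L=foxtrot R=foxtrot -> agree -> foxtrot
i=1: L=bravo, R=foxtrot=BASE -> take LEFT -> bravo
i=2: L=delta R=delta -> agree -> delta
i=3: L=alpha R=alpha -> agree -> alpha
i=4: L=alpha R=alpha -> agree -> alpha
i=5: L=echo, R=alpha=BASE -> take LEFT -> echo
i=6: L=golf R=golf -> agree -> golf
Conflict count: 0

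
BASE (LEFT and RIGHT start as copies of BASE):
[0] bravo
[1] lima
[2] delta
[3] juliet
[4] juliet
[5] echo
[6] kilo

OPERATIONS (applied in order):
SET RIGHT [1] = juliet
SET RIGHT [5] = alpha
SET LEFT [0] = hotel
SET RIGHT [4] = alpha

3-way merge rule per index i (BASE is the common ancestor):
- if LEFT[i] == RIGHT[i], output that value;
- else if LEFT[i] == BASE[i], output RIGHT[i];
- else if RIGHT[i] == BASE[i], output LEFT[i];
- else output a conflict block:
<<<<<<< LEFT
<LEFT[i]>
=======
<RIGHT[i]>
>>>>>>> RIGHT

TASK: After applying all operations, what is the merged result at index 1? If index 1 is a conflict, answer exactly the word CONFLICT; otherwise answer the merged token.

Answer: juliet

Derivation:
Final LEFT:  [hotel, lima, delta, juliet, juliet, echo, kilo]
Final RIGHT: [bravo, juliet, delta, juliet, alpha, alpha, kilo]
i=0: L=hotel, R=bravo=BASE -> take LEFT -> hotel
i=1: L=lima=BASE, R=juliet -> take RIGHT -> juliet
i=2: L=delta R=delta -> agree -> delta
i=3: L=juliet R=juliet -> agree -> juliet
i=4: L=juliet=BASE, R=alpha -> take RIGHT -> alpha
i=5: L=echo=BASE, R=alpha -> take RIGHT -> alpha
i=6: L=kilo R=kilo -> agree -> kilo
Index 1 -> juliet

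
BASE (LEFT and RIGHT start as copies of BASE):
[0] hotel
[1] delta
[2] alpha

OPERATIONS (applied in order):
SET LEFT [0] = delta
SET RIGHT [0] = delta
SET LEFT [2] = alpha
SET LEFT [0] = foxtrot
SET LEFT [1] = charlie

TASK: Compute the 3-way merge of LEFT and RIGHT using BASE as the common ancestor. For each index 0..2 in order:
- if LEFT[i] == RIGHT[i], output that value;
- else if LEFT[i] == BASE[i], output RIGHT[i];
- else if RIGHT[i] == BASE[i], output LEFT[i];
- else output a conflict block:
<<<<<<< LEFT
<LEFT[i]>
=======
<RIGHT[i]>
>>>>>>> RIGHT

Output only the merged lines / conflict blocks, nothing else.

Final LEFT:  [foxtrot, charlie, alpha]
Final RIGHT: [delta, delta, alpha]
i=0: BASE=hotel L=foxtrot R=delta all differ -> CONFLICT
i=1: L=charlie, R=delta=BASE -> take LEFT -> charlie
i=2: L=alpha R=alpha -> agree -> alpha

Answer: <<<<<<< LEFT
foxtrot
=======
delta
>>>>>>> RIGHT
charlie
alpha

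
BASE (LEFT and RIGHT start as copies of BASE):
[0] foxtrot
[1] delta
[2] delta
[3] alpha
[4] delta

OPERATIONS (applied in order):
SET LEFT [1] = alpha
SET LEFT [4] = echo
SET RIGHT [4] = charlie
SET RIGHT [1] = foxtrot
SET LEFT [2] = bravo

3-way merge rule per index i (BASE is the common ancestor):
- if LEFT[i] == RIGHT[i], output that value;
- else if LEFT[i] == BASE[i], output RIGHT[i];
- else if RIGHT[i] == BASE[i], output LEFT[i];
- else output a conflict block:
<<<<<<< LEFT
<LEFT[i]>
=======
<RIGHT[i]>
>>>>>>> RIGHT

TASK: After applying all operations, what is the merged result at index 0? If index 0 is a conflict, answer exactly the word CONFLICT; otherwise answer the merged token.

Answer: foxtrot

Derivation:
Final LEFT:  [foxtrot, alpha, bravo, alpha, echo]
Final RIGHT: [foxtrot, foxtrot, delta, alpha, charlie]
i=0: L=foxtrot R=foxtrot -> agree -> foxtrot
i=1: BASE=delta L=alpha R=foxtrot all differ -> CONFLICT
i=2: L=bravo, R=delta=BASE -> take LEFT -> bravo
i=3: L=alpha R=alpha -> agree -> alpha
i=4: BASE=delta L=echo R=charlie all differ -> CONFLICT
Index 0 -> foxtrot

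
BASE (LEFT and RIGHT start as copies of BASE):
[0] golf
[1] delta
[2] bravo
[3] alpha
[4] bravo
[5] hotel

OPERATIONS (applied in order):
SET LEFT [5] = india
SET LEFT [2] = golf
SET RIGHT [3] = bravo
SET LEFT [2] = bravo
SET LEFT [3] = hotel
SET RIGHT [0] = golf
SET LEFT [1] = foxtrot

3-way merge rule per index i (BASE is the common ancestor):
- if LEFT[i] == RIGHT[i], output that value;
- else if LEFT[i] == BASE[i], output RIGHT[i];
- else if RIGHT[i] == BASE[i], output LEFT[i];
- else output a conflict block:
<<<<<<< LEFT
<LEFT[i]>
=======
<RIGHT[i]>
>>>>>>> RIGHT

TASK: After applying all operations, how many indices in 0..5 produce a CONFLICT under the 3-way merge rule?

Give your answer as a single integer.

Final LEFT:  [golf, foxtrot, bravo, hotel, bravo, india]
Final RIGHT: [golf, delta, bravo, bravo, bravo, hotel]
i=0: L=golf R=golf -> agree -> golf
i=1: L=foxtrot, R=delta=BASE -> take LEFT -> foxtrot
i=2: L=bravo R=bravo -> agree -> bravo
i=3: BASE=alpha L=hotel R=bravo all differ -> CONFLICT
i=4: L=bravo R=bravo -> agree -> bravo
i=5: L=india, R=hotel=BASE -> take LEFT -> india
Conflict count: 1

Answer: 1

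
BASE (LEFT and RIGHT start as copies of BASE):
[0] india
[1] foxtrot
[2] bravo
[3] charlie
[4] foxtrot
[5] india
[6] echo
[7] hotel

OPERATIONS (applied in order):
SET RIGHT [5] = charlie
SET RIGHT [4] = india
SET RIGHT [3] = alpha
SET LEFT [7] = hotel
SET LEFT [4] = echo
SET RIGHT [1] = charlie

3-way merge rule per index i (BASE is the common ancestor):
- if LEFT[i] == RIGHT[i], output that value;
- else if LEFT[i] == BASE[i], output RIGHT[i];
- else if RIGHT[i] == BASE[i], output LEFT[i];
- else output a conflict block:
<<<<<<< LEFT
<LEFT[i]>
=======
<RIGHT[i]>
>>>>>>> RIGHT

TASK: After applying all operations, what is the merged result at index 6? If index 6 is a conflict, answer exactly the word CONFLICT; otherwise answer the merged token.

Final LEFT:  [india, foxtrot, bravo, charlie, echo, india, echo, hotel]
Final RIGHT: [india, charlie, bravo, alpha, india, charlie, echo, hotel]
i=0: L=india R=india -> agree -> india
i=1: L=foxtrot=BASE, R=charlie -> take RIGHT -> charlie
i=2: L=bravo R=bravo -> agree -> bravo
i=3: L=charlie=BASE, R=alpha -> take RIGHT -> alpha
i=4: BASE=foxtrot L=echo R=india all differ -> CONFLICT
i=5: L=india=BASE, R=charlie -> take RIGHT -> charlie
i=6: L=echo R=echo -> agree -> echo
i=7: L=hotel R=hotel -> agree -> hotel
Index 6 -> echo

Answer: echo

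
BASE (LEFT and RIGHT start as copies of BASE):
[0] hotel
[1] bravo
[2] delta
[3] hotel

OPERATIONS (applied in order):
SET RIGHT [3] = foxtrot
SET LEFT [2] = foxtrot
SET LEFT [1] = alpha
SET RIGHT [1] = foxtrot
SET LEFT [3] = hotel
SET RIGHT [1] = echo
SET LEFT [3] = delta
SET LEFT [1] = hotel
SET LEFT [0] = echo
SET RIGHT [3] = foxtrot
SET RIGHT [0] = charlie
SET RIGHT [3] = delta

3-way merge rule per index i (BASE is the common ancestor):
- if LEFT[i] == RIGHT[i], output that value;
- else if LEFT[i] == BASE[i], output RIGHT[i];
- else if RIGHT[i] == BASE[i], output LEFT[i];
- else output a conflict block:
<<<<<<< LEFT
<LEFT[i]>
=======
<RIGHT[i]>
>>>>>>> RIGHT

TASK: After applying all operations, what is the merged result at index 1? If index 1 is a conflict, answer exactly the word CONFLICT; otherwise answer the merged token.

Final LEFT:  [echo, hotel, foxtrot, delta]
Final RIGHT: [charlie, echo, delta, delta]
i=0: BASE=hotel L=echo R=charlie all differ -> CONFLICT
i=1: BASE=bravo L=hotel R=echo all differ -> CONFLICT
i=2: L=foxtrot, R=delta=BASE -> take LEFT -> foxtrot
i=3: L=delta R=delta -> agree -> delta
Index 1 -> CONFLICT

Answer: CONFLICT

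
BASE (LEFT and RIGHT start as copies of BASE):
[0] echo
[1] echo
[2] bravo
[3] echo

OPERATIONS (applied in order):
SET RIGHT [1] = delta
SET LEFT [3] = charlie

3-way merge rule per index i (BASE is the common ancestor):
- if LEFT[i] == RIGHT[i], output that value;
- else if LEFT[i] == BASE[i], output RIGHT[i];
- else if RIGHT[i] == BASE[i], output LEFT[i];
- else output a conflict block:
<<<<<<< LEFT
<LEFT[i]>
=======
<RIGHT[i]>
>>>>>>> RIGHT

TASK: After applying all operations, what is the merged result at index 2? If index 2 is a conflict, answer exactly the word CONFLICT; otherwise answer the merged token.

Answer: bravo

Derivation:
Final LEFT:  [echo, echo, bravo, charlie]
Final RIGHT: [echo, delta, bravo, echo]
i=0: L=echo R=echo -> agree -> echo
i=1: L=echo=BASE, R=delta -> take RIGHT -> delta
i=2: L=bravo R=bravo -> agree -> bravo
i=3: L=charlie, R=echo=BASE -> take LEFT -> charlie
Index 2 -> bravo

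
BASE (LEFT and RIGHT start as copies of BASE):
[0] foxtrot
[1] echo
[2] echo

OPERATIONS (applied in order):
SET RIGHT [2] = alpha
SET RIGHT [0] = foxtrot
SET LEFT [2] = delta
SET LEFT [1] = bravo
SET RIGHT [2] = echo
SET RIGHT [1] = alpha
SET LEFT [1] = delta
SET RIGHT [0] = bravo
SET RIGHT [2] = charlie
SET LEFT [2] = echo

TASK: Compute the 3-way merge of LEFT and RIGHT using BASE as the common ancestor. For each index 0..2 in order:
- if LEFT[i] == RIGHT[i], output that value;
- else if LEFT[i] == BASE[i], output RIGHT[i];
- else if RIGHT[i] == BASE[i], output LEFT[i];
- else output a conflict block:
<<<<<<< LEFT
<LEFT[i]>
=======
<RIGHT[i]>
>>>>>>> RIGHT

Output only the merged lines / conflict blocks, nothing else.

Final LEFT:  [foxtrot, delta, echo]
Final RIGHT: [bravo, alpha, charlie]
i=0: L=foxtrot=BASE, R=bravo -> take RIGHT -> bravo
i=1: BASE=echo L=delta R=alpha all differ -> CONFLICT
i=2: L=echo=BASE, R=charlie -> take RIGHT -> charlie

Answer: bravo
<<<<<<< LEFT
delta
=======
alpha
>>>>>>> RIGHT
charlie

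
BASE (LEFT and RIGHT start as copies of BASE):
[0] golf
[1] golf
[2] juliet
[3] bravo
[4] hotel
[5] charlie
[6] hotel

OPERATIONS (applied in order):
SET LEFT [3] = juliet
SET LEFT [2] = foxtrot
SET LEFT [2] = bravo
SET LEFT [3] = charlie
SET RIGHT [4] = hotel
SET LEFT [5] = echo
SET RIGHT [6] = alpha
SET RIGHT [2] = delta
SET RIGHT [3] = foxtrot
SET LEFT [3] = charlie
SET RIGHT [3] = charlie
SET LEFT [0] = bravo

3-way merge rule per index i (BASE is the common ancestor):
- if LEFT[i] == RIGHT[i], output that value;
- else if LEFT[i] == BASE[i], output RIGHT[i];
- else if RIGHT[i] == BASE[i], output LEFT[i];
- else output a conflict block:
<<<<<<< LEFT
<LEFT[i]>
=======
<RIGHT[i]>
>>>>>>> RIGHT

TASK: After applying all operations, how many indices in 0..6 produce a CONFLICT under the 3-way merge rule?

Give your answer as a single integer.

Answer: 1

Derivation:
Final LEFT:  [bravo, golf, bravo, charlie, hotel, echo, hotel]
Final RIGHT: [golf, golf, delta, charlie, hotel, charlie, alpha]
i=0: L=bravo, R=golf=BASE -> take LEFT -> bravo
i=1: L=golf R=golf -> agree -> golf
i=2: BASE=juliet L=bravo R=delta all differ -> CONFLICT
i=3: L=charlie R=charlie -> agree -> charlie
i=4: L=hotel R=hotel -> agree -> hotel
i=5: L=echo, R=charlie=BASE -> take LEFT -> echo
i=6: L=hotel=BASE, R=alpha -> take RIGHT -> alpha
Conflict count: 1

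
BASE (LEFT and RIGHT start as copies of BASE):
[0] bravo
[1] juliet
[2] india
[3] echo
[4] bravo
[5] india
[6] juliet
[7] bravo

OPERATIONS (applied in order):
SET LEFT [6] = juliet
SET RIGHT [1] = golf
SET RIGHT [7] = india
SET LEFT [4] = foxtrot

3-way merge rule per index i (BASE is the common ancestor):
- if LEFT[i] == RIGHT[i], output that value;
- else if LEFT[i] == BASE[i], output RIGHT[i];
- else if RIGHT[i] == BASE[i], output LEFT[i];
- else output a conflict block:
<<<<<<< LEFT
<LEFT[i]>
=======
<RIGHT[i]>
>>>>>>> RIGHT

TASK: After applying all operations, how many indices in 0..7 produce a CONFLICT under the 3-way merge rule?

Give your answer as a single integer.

Answer: 0

Derivation:
Final LEFT:  [bravo, juliet, india, echo, foxtrot, india, juliet, bravo]
Final RIGHT: [bravo, golf, india, echo, bravo, india, juliet, india]
i=0: L=bravo R=bravo -> agree -> bravo
i=1: L=juliet=BASE, R=golf -> take RIGHT -> golf
i=2: L=india R=india -> agree -> india
i=3: L=echo R=echo -> agree -> echo
i=4: L=foxtrot, R=bravo=BASE -> take LEFT -> foxtrot
i=5: L=india R=india -> agree -> india
i=6: L=juliet R=juliet -> agree -> juliet
i=7: L=bravo=BASE, R=india -> take RIGHT -> india
Conflict count: 0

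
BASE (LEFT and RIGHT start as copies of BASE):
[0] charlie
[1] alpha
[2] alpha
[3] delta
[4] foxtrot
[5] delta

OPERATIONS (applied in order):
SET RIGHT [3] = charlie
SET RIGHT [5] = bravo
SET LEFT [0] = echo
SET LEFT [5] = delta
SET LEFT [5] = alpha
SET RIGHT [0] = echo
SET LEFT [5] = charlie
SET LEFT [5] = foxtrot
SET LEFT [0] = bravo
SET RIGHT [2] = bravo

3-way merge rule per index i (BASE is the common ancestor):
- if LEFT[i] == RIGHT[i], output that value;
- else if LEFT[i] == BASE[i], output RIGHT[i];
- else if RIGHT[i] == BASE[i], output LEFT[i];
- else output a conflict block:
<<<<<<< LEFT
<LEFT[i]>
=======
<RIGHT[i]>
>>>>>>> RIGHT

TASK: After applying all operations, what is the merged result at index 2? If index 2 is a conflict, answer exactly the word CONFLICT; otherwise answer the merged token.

Answer: bravo

Derivation:
Final LEFT:  [bravo, alpha, alpha, delta, foxtrot, foxtrot]
Final RIGHT: [echo, alpha, bravo, charlie, foxtrot, bravo]
i=0: BASE=charlie L=bravo R=echo all differ -> CONFLICT
i=1: L=alpha R=alpha -> agree -> alpha
i=2: L=alpha=BASE, R=bravo -> take RIGHT -> bravo
i=3: L=delta=BASE, R=charlie -> take RIGHT -> charlie
i=4: L=foxtrot R=foxtrot -> agree -> foxtrot
i=5: BASE=delta L=foxtrot R=bravo all differ -> CONFLICT
Index 2 -> bravo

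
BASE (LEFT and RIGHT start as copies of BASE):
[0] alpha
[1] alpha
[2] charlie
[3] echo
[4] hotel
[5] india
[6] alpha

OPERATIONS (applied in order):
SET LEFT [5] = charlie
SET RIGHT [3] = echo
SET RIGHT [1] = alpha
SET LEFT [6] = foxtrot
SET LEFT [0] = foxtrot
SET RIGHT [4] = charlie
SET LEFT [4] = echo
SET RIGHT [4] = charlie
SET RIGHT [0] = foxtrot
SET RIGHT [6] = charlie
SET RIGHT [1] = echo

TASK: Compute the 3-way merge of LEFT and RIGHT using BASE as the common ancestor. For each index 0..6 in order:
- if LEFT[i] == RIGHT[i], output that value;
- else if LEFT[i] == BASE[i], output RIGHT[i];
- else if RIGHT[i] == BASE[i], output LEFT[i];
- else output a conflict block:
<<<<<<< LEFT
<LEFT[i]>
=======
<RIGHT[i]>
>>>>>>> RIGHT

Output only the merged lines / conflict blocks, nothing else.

Final LEFT:  [foxtrot, alpha, charlie, echo, echo, charlie, foxtrot]
Final RIGHT: [foxtrot, echo, charlie, echo, charlie, india, charlie]
i=0: L=foxtrot R=foxtrot -> agree -> foxtrot
i=1: L=alpha=BASE, R=echo -> take RIGHT -> echo
i=2: L=charlie R=charlie -> agree -> charlie
i=3: L=echo R=echo -> agree -> echo
i=4: BASE=hotel L=echo R=charlie all differ -> CONFLICT
i=5: L=charlie, R=india=BASE -> take LEFT -> charlie
i=6: BASE=alpha L=foxtrot R=charlie all differ -> CONFLICT

Answer: foxtrot
echo
charlie
echo
<<<<<<< LEFT
echo
=======
charlie
>>>>>>> RIGHT
charlie
<<<<<<< LEFT
foxtrot
=======
charlie
>>>>>>> RIGHT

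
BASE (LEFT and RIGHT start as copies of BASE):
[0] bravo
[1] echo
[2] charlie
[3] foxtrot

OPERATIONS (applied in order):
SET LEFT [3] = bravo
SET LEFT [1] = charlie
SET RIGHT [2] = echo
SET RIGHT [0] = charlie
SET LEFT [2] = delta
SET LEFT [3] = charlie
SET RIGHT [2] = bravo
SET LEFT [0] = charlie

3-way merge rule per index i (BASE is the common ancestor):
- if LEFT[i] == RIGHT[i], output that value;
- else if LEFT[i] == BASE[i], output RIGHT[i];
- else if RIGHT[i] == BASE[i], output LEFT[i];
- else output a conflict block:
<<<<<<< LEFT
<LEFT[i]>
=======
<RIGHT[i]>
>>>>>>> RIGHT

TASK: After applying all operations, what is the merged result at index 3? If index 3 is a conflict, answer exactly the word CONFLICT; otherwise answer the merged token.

Final LEFT:  [charlie, charlie, delta, charlie]
Final RIGHT: [charlie, echo, bravo, foxtrot]
i=0: L=charlie R=charlie -> agree -> charlie
i=1: L=charlie, R=echo=BASE -> take LEFT -> charlie
i=2: BASE=charlie L=delta R=bravo all differ -> CONFLICT
i=3: L=charlie, R=foxtrot=BASE -> take LEFT -> charlie
Index 3 -> charlie

Answer: charlie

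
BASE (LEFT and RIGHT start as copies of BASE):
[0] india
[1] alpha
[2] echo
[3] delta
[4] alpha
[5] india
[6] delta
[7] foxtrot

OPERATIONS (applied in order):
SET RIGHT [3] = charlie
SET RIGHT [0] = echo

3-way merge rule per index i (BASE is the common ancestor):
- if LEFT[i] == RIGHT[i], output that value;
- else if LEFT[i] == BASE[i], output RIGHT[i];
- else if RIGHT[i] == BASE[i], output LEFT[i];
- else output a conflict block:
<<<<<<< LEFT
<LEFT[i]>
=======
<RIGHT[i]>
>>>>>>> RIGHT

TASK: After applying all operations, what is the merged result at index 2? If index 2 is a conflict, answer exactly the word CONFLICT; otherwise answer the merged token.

Final LEFT:  [india, alpha, echo, delta, alpha, india, delta, foxtrot]
Final RIGHT: [echo, alpha, echo, charlie, alpha, india, delta, foxtrot]
i=0: L=india=BASE, R=echo -> take RIGHT -> echo
i=1: L=alpha R=alpha -> agree -> alpha
i=2: L=echo R=echo -> agree -> echo
i=3: L=delta=BASE, R=charlie -> take RIGHT -> charlie
i=4: L=alpha R=alpha -> agree -> alpha
i=5: L=india R=india -> agree -> india
i=6: L=delta R=delta -> agree -> delta
i=7: L=foxtrot R=foxtrot -> agree -> foxtrot
Index 2 -> echo

Answer: echo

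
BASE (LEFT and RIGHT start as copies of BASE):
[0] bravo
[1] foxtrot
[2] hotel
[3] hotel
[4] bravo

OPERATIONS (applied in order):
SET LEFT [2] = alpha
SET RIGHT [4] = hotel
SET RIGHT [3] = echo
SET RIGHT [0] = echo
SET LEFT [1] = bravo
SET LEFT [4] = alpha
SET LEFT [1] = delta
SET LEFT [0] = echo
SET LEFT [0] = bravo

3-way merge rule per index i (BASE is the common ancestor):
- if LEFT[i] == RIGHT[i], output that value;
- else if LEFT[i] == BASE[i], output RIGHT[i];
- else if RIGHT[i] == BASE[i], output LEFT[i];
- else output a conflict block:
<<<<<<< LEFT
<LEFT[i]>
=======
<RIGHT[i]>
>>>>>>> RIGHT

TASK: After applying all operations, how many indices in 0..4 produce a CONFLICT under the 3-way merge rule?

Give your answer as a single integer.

Final LEFT:  [bravo, delta, alpha, hotel, alpha]
Final RIGHT: [echo, foxtrot, hotel, echo, hotel]
i=0: L=bravo=BASE, R=echo -> take RIGHT -> echo
i=1: L=delta, R=foxtrot=BASE -> take LEFT -> delta
i=2: L=alpha, R=hotel=BASE -> take LEFT -> alpha
i=3: L=hotel=BASE, R=echo -> take RIGHT -> echo
i=4: BASE=bravo L=alpha R=hotel all differ -> CONFLICT
Conflict count: 1

Answer: 1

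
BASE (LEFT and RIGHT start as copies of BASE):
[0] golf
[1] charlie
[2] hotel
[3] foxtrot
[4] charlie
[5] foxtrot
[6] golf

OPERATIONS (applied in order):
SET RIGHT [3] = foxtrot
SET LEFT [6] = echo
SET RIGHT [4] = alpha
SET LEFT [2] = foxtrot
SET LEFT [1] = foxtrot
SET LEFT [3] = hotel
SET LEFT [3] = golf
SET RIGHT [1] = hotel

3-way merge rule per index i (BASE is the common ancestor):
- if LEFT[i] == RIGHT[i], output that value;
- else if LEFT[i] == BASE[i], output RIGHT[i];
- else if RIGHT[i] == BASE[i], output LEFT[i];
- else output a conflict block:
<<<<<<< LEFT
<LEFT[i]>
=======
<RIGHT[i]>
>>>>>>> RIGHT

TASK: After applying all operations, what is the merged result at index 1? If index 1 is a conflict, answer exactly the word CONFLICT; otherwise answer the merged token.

Final LEFT:  [golf, foxtrot, foxtrot, golf, charlie, foxtrot, echo]
Final RIGHT: [golf, hotel, hotel, foxtrot, alpha, foxtrot, golf]
i=0: L=golf R=golf -> agree -> golf
i=1: BASE=charlie L=foxtrot R=hotel all differ -> CONFLICT
i=2: L=foxtrot, R=hotel=BASE -> take LEFT -> foxtrot
i=3: L=golf, R=foxtrot=BASE -> take LEFT -> golf
i=4: L=charlie=BASE, R=alpha -> take RIGHT -> alpha
i=5: L=foxtrot R=foxtrot -> agree -> foxtrot
i=6: L=echo, R=golf=BASE -> take LEFT -> echo
Index 1 -> CONFLICT

Answer: CONFLICT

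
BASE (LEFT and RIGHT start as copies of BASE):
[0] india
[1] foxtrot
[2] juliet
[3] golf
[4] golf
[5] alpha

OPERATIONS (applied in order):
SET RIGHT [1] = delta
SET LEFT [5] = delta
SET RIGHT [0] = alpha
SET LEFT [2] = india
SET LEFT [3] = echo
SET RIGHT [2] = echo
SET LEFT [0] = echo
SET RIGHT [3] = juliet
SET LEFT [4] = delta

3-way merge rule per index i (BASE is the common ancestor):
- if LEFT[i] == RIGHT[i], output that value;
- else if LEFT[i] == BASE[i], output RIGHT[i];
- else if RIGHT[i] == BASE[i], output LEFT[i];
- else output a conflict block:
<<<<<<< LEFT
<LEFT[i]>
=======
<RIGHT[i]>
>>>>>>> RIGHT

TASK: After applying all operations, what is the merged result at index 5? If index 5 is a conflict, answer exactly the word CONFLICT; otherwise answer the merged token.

Final LEFT:  [echo, foxtrot, india, echo, delta, delta]
Final RIGHT: [alpha, delta, echo, juliet, golf, alpha]
i=0: BASE=india L=echo R=alpha all differ -> CONFLICT
i=1: L=foxtrot=BASE, R=delta -> take RIGHT -> delta
i=2: BASE=juliet L=india R=echo all differ -> CONFLICT
i=3: BASE=golf L=echo R=juliet all differ -> CONFLICT
i=4: L=delta, R=golf=BASE -> take LEFT -> delta
i=5: L=delta, R=alpha=BASE -> take LEFT -> delta
Index 5 -> delta

Answer: delta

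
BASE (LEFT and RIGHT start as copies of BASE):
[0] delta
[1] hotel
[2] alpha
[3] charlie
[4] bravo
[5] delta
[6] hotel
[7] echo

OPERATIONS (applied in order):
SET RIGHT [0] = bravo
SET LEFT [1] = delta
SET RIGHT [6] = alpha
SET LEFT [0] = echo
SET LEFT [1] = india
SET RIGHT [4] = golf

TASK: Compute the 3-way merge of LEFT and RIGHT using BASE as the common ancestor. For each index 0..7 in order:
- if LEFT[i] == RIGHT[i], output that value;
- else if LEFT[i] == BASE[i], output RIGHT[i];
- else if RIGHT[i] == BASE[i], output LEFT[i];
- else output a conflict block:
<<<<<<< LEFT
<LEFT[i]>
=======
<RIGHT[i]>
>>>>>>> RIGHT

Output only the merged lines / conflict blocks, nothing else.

Answer: <<<<<<< LEFT
echo
=======
bravo
>>>>>>> RIGHT
india
alpha
charlie
golf
delta
alpha
echo

Derivation:
Final LEFT:  [echo, india, alpha, charlie, bravo, delta, hotel, echo]
Final RIGHT: [bravo, hotel, alpha, charlie, golf, delta, alpha, echo]
i=0: BASE=delta L=echo R=bravo all differ -> CONFLICT
i=1: L=india, R=hotel=BASE -> take LEFT -> india
i=2: L=alpha R=alpha -> agree -> alpha
i=3: L=charlie R=charlie -> agree -> charlie
i=4: L=bravo=BASE, R=golf -> take RIGHT -> golf
i=5: L=delta R=delta -> agree -> delta
i=6: L=hotel=BASE, R=alpha -> take RIGHT -> alpha
i=7: L=echo R=echo -> agree -> echo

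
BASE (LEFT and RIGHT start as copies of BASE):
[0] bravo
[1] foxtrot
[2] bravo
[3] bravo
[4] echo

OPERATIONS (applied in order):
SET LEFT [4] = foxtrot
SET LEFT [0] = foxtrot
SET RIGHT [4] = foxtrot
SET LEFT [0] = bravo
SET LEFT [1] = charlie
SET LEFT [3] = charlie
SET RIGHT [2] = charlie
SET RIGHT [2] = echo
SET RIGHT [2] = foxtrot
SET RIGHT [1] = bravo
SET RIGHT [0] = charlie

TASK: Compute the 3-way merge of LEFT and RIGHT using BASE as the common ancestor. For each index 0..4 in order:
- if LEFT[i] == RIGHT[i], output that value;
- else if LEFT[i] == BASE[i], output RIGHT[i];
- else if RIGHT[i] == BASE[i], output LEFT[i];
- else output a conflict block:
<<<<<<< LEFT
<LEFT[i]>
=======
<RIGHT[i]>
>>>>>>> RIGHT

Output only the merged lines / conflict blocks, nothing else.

Answer: charlie
<<<<<<< LEFT
charlie
=======
bravo
>>>>>>> RIGHT
foxtrot
charlie
foxtrot

Derivation:
Final LEFT:  [bravo, charlie, bravo, charlie, foxtrot]
Final RIGHT: [charlie, bravo, foxtrot, bravo, foxtrot]
i=0: L=bravo=BASE, R=charlie -> take RIGHT -> charlie
i=1: BASE=foxtrot L=charlie R=bravo all differ -> CONFLICT
i=2: L=bravo=BASE, R=foxtrot -> take RIGHT -> foxtrot
i=3: L=charlie, R=bravo=BASE -> take LEFT -> charlie
i=4: L=foxtrot R=foxtrot -> agree -> foxtrot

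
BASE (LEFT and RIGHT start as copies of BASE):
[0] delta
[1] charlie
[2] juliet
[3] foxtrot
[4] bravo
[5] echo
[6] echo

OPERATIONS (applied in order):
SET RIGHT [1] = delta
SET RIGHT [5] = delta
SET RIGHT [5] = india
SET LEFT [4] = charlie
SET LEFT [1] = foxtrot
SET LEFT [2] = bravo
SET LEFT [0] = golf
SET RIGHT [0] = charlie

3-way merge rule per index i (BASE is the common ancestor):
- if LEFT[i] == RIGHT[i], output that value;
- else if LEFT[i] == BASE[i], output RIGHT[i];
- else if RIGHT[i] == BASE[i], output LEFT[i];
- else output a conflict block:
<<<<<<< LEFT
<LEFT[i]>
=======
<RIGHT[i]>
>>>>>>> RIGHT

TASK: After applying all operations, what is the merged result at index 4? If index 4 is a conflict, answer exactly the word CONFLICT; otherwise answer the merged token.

Final LEFT:  [golf, foxtrot, bravo, foxtrot, charlie, echo, echo]
Final RIGHT: [charlie, delta, juliet, foxtrot, bravo, india, echo]
i=0: BASE=delta L=golf R=charlie all differ -> CONFLICT
i=1: BASE=charlie L=foxtrot R=delta all differ -> CONFLICT
i=2: L=bravo, R=juliet=BASE -> take LEFT -> bravo
i=3: L=foxtrot R=foxtrot -> agree -> foxtrot
i=4: L=charlie, R=bravo=BASE -> take LEFT -> charlie
i=5: L=echo=BASE, R=india -> take RIGHT -> india
i=6: L=echo R=echo -> agree -> echo
Index 4 -> charlie

Answer: charlie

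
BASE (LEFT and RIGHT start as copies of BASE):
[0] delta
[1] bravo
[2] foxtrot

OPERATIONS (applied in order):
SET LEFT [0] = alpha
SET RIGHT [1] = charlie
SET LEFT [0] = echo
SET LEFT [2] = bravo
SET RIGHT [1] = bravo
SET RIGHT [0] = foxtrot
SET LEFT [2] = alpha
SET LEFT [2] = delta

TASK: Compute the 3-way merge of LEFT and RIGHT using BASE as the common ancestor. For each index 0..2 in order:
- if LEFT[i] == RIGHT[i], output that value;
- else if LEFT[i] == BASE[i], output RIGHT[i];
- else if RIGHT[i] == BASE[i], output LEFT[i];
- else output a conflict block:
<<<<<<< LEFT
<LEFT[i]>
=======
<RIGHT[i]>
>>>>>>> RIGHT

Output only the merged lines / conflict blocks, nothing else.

Answer: <<<<<<< LEFT
echo
=======
foxtrot
>>>>>>> RIGHT
bravo
delta

Derivation:
Final LEFT:  [echo, bravo, delta]
Final RIGHT: [foxtrot, bravo, foxtrot]
i=0: BASE=delta L=echo R=foxtrot all differ -> CONFLICT
i=1: L=bravo R=bravo -> agree -> bravo
i=2: L=delta, R=foxtrot=BASE -> take LEFT -> delta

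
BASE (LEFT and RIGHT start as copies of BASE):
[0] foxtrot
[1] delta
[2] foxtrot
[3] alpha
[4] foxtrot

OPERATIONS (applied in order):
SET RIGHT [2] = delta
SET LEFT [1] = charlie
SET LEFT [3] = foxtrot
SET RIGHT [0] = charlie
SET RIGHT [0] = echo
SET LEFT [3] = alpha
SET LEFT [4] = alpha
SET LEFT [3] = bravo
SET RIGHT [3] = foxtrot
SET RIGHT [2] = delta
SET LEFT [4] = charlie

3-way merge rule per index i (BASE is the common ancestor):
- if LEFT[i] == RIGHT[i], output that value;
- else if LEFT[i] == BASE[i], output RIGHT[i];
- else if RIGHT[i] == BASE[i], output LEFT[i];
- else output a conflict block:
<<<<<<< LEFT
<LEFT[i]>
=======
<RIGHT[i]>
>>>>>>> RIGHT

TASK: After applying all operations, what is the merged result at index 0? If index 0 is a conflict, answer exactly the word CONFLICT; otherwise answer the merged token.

Final LEFT:  [foxtrot, charlie, foxtrot, bravo, charlie]
Final RIGHT: [echo, delta, delta, foxtrot, foxtrot]
i=0: L=foxtrot=BASE, R=echo -> take RIGHT -> echo
i=1: L=charlie, R=delta=BASE -> take LEFT -> charlie
i=2: L=foxtrot=BASE, R=delta -> take RIGHT -> delta
i=3: BASE=alpha L=bravo R=foxtrot all differ -> CONFLICT
i=4: L=charlie, R=foxtrot=BASE -> take LEFT -> charlie
Index 0 -> echo

Answer: echo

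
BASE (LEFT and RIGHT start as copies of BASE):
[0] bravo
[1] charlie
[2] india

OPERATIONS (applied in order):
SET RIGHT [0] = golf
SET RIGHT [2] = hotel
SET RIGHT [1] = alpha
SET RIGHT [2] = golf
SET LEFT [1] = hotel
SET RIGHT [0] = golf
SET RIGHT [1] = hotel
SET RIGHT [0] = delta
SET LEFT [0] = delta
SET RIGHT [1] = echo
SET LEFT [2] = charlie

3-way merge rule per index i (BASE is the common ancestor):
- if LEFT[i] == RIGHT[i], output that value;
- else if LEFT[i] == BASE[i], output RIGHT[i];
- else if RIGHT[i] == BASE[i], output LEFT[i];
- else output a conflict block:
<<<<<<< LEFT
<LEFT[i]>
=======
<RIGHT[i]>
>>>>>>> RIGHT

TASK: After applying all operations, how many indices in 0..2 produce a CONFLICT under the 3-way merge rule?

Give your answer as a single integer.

Answer: 2

Derivation:
Final LEFT:  [delta, hotel, charlie]
Final RIGHT: [delta, echo, golf]
i=0: L=delta R=delta -> agree -> delta
i=1: BASE=charlie L=hotel R=echo all differ -> CONFLICT
i=2: BASE=india L=charlie R=golf all differ -> CONFLICT
Conflict count: 2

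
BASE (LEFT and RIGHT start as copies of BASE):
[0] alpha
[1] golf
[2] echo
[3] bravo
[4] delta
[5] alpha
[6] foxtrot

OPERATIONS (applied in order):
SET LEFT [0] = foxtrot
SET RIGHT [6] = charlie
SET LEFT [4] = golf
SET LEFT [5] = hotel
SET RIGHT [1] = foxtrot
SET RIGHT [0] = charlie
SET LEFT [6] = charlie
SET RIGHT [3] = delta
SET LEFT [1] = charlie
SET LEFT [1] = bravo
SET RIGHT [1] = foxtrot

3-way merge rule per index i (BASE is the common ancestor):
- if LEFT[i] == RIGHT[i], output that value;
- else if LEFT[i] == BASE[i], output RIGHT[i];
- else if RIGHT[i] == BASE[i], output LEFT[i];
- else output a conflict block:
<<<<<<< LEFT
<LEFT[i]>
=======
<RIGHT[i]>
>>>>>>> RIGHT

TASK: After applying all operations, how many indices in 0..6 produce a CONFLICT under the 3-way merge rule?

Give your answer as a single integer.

Final LEFT:  [foxtrot, bravo, echo, bravo, golf, hotel, charlie]
Final RIGHT: [charlie, foxtrot, echo, delta, delta, alpha, charlie]
i=0: BASE=alpha L=foxtrot R=charlie all differ -> CONFLICT
i=1: BASE=golf L=bravo R=foxtrot all differ -> CONFLICT
i=2: L=echo R=echo -> agree -> echo
i=3: L=bravo=BASE, R=delta -> take RIGHT -> delta
i=4: L=golf, R=delta=BASE -> take LEFT -> golf
i=5: L=hotel, R=alpha=BASE -> take LEFT -> hotel
i=6: L=charlie R=charlie -> agree -> charlie
Conflict count: 2

Answer: 2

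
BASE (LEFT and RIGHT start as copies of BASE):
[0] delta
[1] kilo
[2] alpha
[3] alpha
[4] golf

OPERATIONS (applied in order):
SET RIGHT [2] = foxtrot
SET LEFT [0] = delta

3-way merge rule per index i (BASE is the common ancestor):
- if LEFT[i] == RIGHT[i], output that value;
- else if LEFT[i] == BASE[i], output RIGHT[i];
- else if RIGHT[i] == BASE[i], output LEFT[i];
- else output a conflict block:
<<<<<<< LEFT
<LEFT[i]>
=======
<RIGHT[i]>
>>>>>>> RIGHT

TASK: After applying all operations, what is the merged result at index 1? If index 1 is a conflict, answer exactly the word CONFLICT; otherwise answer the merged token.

Final LEFT:  [delta, kilo, alpha, alpha, golf]
Final RIGHT: [delta, kilo, foxtrot, alpha, golf]
i=0: L=delta R=delta -> agree -> delta
i=1: L=kilo R=kilo -> agree -> kilo
i=2: L=alpha=BASE, R=foxtrot -> take RIGHT -> foxtrot
i=3: L=alpha R=alpha -> agree -> alpha
i=4: L=golf R=golf -> agree -> golf
Index 1 -> kilo

Answer: kilo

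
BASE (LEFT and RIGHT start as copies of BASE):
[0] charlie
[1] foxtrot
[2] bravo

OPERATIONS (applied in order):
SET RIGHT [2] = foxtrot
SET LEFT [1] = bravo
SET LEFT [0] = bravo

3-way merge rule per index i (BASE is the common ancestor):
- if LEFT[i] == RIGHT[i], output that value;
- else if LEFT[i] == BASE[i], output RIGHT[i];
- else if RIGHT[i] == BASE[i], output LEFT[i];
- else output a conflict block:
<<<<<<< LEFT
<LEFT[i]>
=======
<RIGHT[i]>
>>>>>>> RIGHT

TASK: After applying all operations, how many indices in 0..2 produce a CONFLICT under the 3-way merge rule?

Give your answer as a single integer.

Final LEFT:  [bravo, bravo, bravo]
Final RIGHT: [charlie, foxtrot, foxtrot]
i=0: L=bravo, R=charlie=BASE -> take LEFT -> bravo
i=1: L=bravo, R=foxtrot=BASE -> take LEFT -> bravo
i=2: L=bravo=BASE, R=foxtrot -> take RIGHT -> foxtrot
Conflict count: 0

Answer: 0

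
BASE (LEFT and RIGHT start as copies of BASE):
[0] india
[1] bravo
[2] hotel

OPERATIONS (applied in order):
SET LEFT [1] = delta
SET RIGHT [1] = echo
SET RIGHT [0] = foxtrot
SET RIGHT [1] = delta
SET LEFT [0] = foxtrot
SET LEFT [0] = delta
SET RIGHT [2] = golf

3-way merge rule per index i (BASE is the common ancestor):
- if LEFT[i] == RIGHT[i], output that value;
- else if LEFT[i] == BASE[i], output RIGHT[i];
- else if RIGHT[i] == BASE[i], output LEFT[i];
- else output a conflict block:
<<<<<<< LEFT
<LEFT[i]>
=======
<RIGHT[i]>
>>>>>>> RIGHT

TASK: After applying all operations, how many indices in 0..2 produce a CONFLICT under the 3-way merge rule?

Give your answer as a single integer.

Answer: 1

Derivation:
Final LEFT:  [delta, delta, hotel]
Final RIGHT: [foxtrot, delta, golf]
i=0: BASE=india L=delta R=foxtrot all differ -> CONFLICT
i=1: L=delta R=delta -> agree -> delta
i=2: L=hotel=BASE, R=golf -> take RIGHT -> golf
Conflict count: 1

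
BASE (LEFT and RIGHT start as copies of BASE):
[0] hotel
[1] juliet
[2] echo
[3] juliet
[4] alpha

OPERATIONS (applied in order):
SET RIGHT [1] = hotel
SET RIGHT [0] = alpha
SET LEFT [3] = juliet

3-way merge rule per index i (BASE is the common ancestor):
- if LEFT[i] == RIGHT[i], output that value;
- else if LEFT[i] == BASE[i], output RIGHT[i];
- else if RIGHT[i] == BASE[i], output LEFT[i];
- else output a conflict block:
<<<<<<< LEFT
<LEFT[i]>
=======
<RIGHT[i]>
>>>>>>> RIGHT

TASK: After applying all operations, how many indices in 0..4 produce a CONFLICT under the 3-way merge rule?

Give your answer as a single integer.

Answer: 0

Derivation:
Final LEFT:  [hotel, juliet, echo, juliet, alpha]
Final RIGHT: [alpha, hotel, echo, juliet, alpha]
i=0: L=hotel=BASE, R=alpha -> take RIGHT -> alpha
i=1: L=juliet=BASE, R=hotel -> take RIGHT -> hotel
i=2: L=echo R=echo -> agree -> echo
i=3: L=juliet R=juliet -> agree -> juliet
i=4: L=alpha R=alpha -> agree -> alpha
Conflict count: 0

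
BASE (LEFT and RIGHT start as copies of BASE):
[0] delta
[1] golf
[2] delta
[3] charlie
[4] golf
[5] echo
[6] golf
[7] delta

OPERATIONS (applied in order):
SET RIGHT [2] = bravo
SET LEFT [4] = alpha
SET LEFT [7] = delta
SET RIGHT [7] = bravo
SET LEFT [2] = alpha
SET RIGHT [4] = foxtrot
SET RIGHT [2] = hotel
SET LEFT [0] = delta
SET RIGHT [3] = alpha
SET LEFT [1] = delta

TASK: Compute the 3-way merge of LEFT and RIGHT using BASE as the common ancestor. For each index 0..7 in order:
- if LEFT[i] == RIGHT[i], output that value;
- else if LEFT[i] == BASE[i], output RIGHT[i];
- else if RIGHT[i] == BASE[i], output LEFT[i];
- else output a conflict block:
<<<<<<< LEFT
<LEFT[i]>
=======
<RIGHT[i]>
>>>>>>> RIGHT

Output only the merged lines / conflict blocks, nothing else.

Answer: delta
delta
<<<<<<< LEFT
alpha
=======
hotel
>>>>>>> RIGHT
alpha
<<<<<<< LEFT
alpha
=======
foxtrot
>>>>>>> RIGHT
echo
golf
bravo

Derivation:
Final LEFT:  [delta, delta, alpha, charlie, alpha, echo, golf, delta]
Final RIGHT: [delta, golf, hotel, alpha, foxtrot, echo, golf, bravo]
i=0: L=delta R=delta -> agree -> delta
i=1: L=delta, R=golf=BASE -> take LEFT -> delta
i=2: BASE=delta L=alpha R=hotel all differ -> CONFLICT
i=3: L=charlie=BASE, R=alpha -> take RIGHT -> alpha
i=4: BASE=golf L=alpha R=foxtrot all differ -> CONFLICT
i=5: L=echo R=echo -> agree -> echo
i=6: L=golf R=golf -> agree -> golf
i=7: L=delta=BASE, R=bravo -> take RIGHT -> bravo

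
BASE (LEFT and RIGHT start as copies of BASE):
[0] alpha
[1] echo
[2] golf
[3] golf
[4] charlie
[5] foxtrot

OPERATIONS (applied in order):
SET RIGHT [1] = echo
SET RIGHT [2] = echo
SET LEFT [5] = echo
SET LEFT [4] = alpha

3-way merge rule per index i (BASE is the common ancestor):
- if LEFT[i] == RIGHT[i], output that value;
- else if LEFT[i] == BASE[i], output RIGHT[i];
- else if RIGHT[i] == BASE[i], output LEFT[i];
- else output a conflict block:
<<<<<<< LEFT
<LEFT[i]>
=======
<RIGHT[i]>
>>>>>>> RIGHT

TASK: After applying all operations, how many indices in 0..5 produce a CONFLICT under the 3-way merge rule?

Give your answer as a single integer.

Final LEFT:  [alpha, echo, golf, golf, alpha, echo]
Final RIGHT: [alpha, echo, echo, golf, charlie, foxtrot]
i=0: L=alpha R=alpha -> agree -> alpha
i=1: L=echo R=echo -> agree -> echo
i=2: L=golf=BASE, R=echo -> take RIGHT -> echo
i=3: L=golf R=golf -> agree -> golf
i=4: L=alpha, R=charlie=BASE -> take LEFT -> alpha
i=5: L=echo, R=foxtrot=BASE -> take LEFT -> echo
Conflict count: 0

Answer: 0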